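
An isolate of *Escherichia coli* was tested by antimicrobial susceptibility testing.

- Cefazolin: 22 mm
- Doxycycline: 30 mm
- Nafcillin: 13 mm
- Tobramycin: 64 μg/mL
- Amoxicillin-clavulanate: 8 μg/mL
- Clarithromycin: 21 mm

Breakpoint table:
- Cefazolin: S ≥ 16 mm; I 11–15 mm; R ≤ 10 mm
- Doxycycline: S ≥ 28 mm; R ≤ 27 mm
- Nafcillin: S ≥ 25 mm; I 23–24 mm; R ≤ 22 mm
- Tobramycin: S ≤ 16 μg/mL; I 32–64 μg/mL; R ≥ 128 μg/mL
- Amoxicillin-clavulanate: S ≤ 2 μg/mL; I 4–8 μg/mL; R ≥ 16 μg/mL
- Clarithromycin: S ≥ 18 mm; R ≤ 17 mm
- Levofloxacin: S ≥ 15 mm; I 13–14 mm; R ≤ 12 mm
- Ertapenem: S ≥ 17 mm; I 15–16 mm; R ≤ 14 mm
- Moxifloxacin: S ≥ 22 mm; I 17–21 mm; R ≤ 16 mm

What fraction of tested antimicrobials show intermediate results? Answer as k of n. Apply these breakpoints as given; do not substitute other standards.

2 of 6

Cefazolin: 22 mm is ≥ 16 mm → Susceptible
Doxycycline 30 mm: ≥ 28 mm → S
Nafcillin: 13 mm is ≤ 22 mm — Resistant
Tobramycin (64 μg/mL) in 32–64 μg/mL → intermediate
Amoxicillin-clavulanate (8 μg/mL) in 4–8 μg/mL — intermediate
Clarithromycin (21 mm) ≥ 18 mm — susceptible
Intermediate: 2/6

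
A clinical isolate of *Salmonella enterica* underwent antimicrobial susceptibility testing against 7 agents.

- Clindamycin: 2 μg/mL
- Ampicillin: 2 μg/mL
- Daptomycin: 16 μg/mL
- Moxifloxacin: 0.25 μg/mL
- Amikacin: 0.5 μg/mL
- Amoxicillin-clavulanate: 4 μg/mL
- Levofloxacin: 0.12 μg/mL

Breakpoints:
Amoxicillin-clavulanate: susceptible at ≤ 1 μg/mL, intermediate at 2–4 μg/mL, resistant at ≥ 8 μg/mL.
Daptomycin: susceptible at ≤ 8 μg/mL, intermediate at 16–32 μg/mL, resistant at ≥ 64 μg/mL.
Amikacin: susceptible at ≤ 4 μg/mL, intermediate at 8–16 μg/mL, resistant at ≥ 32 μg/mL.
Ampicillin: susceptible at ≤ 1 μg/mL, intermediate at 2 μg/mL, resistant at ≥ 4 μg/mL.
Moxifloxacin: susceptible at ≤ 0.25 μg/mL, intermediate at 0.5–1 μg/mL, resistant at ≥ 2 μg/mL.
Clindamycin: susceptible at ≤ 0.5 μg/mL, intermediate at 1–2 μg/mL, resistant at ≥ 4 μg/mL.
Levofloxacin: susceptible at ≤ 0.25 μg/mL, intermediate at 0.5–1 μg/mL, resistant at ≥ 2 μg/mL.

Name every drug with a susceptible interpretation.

Clindamycin 2 μg/mL: in 1–2 μg/mL ⇒ I
Ampicillin (2 μg/mL) = 2 μg/mL ⇒ I
Daptomycin 16 μg/mL: in 16–32 μg/mL → Intermediate
Moxifloxacin: 0.25 μg/mL is ≤ 0.25 μg/mL — Susceptible
Amikacin (0.5 μg/mL) ≤ 4 μg/mL — susceptible
Amoxicillin-clavulanate: 4 μg/mL is in 2–4 μg/mL — I
Levofloxacin: 0.12 μg/mL is ≤ 0.25 μg/mL → S

moxifloxacin, amikacin, levofloxacin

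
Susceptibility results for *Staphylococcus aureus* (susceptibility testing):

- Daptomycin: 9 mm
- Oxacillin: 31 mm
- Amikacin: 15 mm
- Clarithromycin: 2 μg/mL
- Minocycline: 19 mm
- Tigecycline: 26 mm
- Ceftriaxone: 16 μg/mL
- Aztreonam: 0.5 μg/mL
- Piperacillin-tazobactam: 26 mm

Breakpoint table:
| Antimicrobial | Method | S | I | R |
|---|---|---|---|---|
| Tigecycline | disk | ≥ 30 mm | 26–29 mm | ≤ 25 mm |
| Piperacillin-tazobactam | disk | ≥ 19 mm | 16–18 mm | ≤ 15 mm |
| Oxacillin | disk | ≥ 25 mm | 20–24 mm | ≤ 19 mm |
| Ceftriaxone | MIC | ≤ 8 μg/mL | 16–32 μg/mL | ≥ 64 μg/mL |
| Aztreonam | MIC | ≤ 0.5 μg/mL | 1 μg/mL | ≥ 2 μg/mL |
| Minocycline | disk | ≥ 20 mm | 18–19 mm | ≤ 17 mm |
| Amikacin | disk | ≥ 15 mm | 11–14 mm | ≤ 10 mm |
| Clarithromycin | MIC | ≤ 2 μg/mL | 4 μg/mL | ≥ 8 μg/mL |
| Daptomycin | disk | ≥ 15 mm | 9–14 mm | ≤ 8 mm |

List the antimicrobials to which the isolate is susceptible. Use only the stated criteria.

Daptomycin: 9 mm is in 9–14 mm — I
Oxacillin: 31 mm is ≥ 25 mm → susceptible
Amikacin: 15 mm is ≥ 15 mm ⇒ Susceptible
Clarithromycin: 2 μg/mL is ≤ 2 μg/mL ⇒ susceptible
Minocycline: 19 mm is in 18–19 mm → Intermediate
Tigecycline 26 mm: in 26–29 mm ⇒ I
Ceftriaxone 16 μg/mL: in 16–32 μg/mL — intermediate
Aztreonam: 0.5 μg/mL is ≤ 0.5 μg/mL — S
Piperacillin-tazobactam: 26 mm is ≥ 19 mm — S

oxacillin, amikacin, clarithromycin, aztreonam, piperacillin-tazobactam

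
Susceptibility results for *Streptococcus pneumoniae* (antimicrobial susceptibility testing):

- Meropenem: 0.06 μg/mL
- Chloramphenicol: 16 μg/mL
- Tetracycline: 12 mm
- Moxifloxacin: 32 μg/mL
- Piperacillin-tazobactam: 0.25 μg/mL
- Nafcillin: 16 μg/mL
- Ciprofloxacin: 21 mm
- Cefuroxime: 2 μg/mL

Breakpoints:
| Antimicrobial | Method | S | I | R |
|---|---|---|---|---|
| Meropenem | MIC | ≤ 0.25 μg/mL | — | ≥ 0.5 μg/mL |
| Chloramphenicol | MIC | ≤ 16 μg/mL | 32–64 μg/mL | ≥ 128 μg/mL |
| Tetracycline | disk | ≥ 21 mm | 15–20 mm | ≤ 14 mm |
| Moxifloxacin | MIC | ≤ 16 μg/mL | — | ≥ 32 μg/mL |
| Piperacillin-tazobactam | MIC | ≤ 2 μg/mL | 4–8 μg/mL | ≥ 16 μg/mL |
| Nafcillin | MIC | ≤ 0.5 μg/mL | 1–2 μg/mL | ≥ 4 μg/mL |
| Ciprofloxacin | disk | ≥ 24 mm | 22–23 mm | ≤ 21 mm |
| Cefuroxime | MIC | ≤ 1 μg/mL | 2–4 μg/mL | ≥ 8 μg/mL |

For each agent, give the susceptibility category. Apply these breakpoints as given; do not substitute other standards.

S, S, R, R, S, R, R, I

Meropenem 0.06 μg/mL: ≤ 0.25 μg/mL — susceptible
Chloramphenicol: 16 μg/mL is ≤ 16 μg/mL — Susceptible
Tetracycline 12 mm: ≤ 14 mm → Resistant
Moxifloxacin: 32 μg/mL is ≥ 32 μg/mL — resistant
Piperacillin-tazobactam: 0.25 μg/mL is ≤ 2 μg/mL ⇒ Susceptible
Nafcillin 16 μg/mL: ≥ 4 μg/mL ⇒ Resistant
Ciprofloxacin (21 mm) ≤ 21 mm — resistant
Cefuroxime (2 μg/mL) in 2–4 μg/mL → Intermediate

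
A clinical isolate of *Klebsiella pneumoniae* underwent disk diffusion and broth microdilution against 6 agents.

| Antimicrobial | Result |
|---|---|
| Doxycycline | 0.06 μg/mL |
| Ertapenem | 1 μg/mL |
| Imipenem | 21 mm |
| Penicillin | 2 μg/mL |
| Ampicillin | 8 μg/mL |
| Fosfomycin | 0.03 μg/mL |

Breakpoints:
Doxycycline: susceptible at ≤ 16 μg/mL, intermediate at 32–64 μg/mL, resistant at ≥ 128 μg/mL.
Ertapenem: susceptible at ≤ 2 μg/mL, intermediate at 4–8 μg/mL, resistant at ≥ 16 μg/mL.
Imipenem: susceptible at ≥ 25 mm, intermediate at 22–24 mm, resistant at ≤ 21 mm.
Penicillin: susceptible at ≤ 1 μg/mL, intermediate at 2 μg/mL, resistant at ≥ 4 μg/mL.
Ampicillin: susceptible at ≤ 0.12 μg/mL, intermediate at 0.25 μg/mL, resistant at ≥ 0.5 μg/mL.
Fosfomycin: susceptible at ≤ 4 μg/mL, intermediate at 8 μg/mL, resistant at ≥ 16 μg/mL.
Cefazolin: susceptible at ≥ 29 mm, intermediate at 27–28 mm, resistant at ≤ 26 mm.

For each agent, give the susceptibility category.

S, S, R, I, R, S

Doxycycline 0.06 μg/mL: ≤ 16 μg/mL → S
Ertapenem: 1 μg/mL is ≤ 2 μg/mL — S
Imipenem 21 mm: ≤ 21 mm → resistant
Penicillin 2 μg/mL: = 2 μg/mL → intermediate
Ampicillin: 8 μg/mL is ≥ 0.5 μg/mL — Resistant
Fosfomycin: 0.03 μg/mL is ≤ 4 μg/mL → susceptible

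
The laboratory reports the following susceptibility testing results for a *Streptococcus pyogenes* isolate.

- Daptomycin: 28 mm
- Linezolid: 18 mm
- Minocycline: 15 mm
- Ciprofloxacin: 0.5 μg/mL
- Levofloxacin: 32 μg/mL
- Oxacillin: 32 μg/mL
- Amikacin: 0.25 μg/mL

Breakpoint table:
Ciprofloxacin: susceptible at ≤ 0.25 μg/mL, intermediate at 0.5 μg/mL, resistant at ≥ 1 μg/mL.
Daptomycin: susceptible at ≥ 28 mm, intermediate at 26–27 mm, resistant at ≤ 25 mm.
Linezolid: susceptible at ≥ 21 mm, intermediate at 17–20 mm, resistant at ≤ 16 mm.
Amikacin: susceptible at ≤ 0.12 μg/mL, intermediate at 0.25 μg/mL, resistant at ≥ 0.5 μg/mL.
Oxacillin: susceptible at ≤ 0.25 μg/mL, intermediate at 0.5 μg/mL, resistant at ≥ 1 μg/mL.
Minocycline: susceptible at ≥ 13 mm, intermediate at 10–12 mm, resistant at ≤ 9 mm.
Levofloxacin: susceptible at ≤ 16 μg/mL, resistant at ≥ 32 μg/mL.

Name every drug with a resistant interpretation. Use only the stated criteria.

Daptomycin 28 mm: ≥ 28 mm ⇒ Susceptible
Linezolid: 18 mm is in 17–20 mm → I
Minocycline (15 mm) ≥ 13 mm ⇒ S
Ciprofloxacin (0.5 μg/mL) = 0.5 μg/mL — intermediate
Levofloxacin 32 μg/mL: ≥ 32 μg/mL — R
Oxacillin: 32 μg/mL is ≥ 1 μg/mL ⇒ R
Amikacin (0.25 μg/mL) = 0.25 μg/mL — Intermediate

levofloxacin, oxacillin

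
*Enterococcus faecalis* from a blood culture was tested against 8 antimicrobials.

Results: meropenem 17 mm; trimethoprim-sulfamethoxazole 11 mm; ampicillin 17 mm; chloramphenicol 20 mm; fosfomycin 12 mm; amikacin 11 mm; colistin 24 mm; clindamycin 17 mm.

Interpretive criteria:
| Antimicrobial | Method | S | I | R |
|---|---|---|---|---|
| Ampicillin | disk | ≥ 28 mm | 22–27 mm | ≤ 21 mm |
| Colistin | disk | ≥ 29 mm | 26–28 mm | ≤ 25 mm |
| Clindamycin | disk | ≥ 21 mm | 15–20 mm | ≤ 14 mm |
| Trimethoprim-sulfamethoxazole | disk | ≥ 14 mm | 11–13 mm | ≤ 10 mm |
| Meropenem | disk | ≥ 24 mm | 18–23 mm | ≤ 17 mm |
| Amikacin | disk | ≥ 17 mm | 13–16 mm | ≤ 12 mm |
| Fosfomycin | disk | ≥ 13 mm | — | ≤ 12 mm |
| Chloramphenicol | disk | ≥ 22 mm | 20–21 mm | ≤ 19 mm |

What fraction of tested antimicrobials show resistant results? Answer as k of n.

Meropenem 17 mm: ≤ 17 mm → R
Trimethoprim-sulfamethoxazole: 11 mm is in 11–13 mm → Intermediate
Ampicillin (17 mm) ≤ 21 mm ⇒ resistant
Chloramphenicol: 20 mm is in 20–21 mm ⇒ I
Fosfomycin: 12 mm is ≤ 12 mm ⇒ resistant
Amikacin (11 mm) ≤ 12 mm ⇒ R
Colistin 24 mm: ≤ 25 mm — Resistant
Clindamycin (17 mm) in 15–20 mm — intermediate
Resistant: 5/8

5 of 8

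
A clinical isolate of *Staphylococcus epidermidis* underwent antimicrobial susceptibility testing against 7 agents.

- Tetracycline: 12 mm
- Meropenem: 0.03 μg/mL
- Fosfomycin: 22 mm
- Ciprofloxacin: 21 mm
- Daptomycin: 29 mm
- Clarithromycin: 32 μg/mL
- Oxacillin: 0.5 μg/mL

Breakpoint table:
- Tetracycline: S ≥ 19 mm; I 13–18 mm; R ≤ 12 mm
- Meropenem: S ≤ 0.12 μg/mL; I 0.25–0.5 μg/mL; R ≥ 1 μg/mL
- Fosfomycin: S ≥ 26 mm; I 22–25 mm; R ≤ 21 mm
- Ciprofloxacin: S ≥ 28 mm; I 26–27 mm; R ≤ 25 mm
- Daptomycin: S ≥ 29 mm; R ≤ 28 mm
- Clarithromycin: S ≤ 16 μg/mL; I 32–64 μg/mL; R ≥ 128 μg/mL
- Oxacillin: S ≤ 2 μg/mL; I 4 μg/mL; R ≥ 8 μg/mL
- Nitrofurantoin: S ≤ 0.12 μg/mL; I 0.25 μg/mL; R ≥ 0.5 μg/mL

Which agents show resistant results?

Tetracycline 12 mm: ≤ 12 mm → Resistant
Meropenem: 0.03 μg/mL is ≤ 0.12 μg/mL → S
Fosfomycin (22 mm) in 22–25 mm → I
Ciprofloxacin: 21 mm is ≤ 25 mm → R
Daptomycin 29 mm: ≥ 29 mm → S
Clarithromycin 32 μg/mL: in 32–64 μg/mL → Intermediate
Oxacillin: 0.5 μg/mL is ≤ 2 μg/mL → Susceptible

tetracycline, ciprofloxacin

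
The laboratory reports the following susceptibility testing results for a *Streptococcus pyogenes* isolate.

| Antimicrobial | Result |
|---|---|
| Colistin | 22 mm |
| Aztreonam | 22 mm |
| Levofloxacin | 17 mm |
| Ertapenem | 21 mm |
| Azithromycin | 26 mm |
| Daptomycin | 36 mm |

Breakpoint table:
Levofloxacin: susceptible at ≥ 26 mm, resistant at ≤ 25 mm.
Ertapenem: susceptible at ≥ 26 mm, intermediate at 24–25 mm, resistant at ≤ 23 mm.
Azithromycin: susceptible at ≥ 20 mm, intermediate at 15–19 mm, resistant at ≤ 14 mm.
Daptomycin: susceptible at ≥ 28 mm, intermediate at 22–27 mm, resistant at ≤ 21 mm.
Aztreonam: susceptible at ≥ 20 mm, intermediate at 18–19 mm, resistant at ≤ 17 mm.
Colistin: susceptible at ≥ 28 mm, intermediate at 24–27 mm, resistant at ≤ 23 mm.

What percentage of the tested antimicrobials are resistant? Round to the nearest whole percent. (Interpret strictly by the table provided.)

Colistin (22 mm) ≤ 23 mm → resistant
Aztreonam (22 mm) ≥ 20 mm → Susceptible
Levofloxacin: 17 mm is ≤ 25 mm → resistant
Ertapenem 21 mm: ≤ 23 mm ⇒ resistant
Azithromycin (26 mm) ≥ 20 mm ⇒ susceptible
Daptomycin 36 mm: ≥ 28 mm — S
Resistant: 3/6

50%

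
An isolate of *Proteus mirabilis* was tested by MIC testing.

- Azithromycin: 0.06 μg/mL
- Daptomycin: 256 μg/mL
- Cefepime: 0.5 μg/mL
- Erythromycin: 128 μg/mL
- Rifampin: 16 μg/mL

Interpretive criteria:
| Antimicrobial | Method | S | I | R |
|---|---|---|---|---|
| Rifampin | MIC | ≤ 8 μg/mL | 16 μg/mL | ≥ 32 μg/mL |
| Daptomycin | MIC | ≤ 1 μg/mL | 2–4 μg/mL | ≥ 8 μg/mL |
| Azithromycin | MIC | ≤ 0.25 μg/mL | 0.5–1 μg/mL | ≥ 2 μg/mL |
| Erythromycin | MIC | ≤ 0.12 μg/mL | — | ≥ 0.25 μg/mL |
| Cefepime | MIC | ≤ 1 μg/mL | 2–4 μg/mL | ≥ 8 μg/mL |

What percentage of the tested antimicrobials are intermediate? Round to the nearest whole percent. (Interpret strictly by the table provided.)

20%

Azithromycin (0.06 μg/mL) ≤ 0.25 μg/mL — Susceptible
Daptomycin (256 μg/mL) ≥ 8 μg/mL ⇒ resistant
Cefepime (0.5 μg/mL) ≤ 1 μg/mL → susceptible
Erythromycin: 128 μg/mL is ≥ 0.25 μg/mL ⇒ R
Rifampin 16 μg/mL: = 16 μg/mL ⇒ intermediate
Intermediate: 1/5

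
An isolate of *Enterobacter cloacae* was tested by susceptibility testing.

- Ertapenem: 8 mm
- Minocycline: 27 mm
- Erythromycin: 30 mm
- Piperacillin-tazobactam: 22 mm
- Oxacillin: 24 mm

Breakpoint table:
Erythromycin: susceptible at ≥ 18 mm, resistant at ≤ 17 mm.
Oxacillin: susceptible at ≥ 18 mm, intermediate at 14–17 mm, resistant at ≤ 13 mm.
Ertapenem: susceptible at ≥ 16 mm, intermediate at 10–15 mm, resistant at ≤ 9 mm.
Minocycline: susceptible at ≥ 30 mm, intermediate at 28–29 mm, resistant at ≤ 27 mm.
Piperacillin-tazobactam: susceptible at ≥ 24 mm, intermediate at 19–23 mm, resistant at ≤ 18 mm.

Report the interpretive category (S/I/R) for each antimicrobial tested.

Ertapenem: 8 mm is ≤ 9 mm — Resistant
Minocycline (27 mm) ≤ 27 mm → R
Erythromycin 30 mm: ≥ 18 mm → susceptible
Piperacillin-tazobactam 22 mm: in 19–23 mm → I
Oxacillin (24 mm) ≥ 18 mm → S

R, R, S, I, S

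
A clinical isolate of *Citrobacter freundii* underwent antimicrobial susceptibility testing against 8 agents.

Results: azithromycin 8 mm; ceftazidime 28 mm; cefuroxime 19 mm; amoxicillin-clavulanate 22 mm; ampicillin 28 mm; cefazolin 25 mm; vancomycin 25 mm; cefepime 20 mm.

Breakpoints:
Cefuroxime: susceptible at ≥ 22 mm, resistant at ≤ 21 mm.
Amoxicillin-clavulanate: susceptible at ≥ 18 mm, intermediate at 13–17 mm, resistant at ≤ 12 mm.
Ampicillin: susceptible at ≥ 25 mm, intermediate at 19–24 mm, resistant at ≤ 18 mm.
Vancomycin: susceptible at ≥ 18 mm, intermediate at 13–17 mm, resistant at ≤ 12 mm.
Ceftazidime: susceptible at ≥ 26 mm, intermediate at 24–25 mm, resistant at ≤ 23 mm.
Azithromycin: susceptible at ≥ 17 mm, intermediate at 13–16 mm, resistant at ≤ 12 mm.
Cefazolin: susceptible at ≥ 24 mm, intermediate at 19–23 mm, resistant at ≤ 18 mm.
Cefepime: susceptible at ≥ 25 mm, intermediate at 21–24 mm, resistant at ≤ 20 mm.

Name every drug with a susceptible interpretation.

ceftazidime, amoxicillin-clavulanate, ampicillin, cefazolin, vancomycin

Azithromycin 8 mm: ≤ 12 mm → Resistant
Ceftazidime 28 mm: ≥ 26 mm → S
Cefuroxime 19 mm: ≤ 21 mm — R
Amoxicillin-clavulanate (22 mm) ≥ 18 mm → S
Ampicillin 28 mm: ≥ 25 mm → susceptible
Cefazolin (25 mm) ≥ 24 mm ⇒ Susceptible
Vancomycin (25 mm) ≥ 18 mm ⇒ S
Cefepime 20 mm: ≤ 20 mm → resistant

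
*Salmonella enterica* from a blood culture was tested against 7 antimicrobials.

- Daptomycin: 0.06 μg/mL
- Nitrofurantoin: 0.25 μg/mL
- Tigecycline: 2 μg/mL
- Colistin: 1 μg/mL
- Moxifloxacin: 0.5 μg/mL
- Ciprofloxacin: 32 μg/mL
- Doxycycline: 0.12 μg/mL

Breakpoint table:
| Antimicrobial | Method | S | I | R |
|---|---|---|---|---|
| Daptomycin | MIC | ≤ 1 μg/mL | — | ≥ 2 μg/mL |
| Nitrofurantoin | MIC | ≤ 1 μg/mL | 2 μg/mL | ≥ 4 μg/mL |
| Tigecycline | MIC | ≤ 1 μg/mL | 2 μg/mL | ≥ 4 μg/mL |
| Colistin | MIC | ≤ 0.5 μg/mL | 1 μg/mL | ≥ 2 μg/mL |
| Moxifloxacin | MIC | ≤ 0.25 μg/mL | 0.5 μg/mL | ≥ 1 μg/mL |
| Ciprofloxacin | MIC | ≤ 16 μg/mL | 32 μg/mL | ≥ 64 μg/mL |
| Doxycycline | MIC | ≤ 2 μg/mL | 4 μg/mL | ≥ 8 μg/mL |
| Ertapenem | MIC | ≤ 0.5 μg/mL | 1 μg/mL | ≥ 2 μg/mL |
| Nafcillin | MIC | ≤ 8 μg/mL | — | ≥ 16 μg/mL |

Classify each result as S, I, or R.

Daptomycin 0.06 μg/mL: ≤ 1 μg/mL ⇒ susceptible
Nitrofurantoin 0.25 μg/mL: ≤ 1 μg/mL ⇒ susceptible
Tigecycline (2 μg/mL) = 2 μg/mL — I
Colistin (1 μg/mL) = 1 μg/mL — intermediate
Moxifloxacin (0.5 μg/mL) = 0.5 μg/mL ⇒ I
Ciprofloxacin: 32 μg/mL is = 32 μg/mL → Intermediate
Doxycycline (0.12 μg/mL) ≤ 2 μg/mL — S

S, S, I, I, I, I, S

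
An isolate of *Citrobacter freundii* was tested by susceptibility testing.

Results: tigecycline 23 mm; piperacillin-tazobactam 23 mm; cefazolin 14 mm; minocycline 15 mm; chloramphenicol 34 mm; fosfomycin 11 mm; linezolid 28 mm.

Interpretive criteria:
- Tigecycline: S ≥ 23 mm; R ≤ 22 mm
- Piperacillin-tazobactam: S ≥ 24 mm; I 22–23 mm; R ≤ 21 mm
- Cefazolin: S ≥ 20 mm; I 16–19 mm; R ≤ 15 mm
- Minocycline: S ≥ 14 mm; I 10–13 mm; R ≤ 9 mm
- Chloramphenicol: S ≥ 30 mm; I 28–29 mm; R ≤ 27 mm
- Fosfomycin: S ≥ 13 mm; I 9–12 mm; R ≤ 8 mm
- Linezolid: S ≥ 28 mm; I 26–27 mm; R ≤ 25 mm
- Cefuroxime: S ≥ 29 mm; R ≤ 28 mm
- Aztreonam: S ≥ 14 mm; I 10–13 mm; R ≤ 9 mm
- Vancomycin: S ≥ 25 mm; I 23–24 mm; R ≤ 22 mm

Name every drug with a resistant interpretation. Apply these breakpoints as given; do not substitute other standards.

Tigecycline (23 mm) ≥ 23 mm → susceptible
Piperacillin-tazobactam (23 mm) in 22–23 mm — I
Cefazolin 14 mm: ≤ 15 mm ⇒ R
Minocycline 15 mm: ≥ 14 mm ⇒ susceptible
Chloramphenicol 34 mm: ≥ 30 mm → Susceptible
Fosfomycin 11 mm: in 9–12 mm → I
Linezolid (28 mm) ≥ 28 mm → Susceptible

cefazolin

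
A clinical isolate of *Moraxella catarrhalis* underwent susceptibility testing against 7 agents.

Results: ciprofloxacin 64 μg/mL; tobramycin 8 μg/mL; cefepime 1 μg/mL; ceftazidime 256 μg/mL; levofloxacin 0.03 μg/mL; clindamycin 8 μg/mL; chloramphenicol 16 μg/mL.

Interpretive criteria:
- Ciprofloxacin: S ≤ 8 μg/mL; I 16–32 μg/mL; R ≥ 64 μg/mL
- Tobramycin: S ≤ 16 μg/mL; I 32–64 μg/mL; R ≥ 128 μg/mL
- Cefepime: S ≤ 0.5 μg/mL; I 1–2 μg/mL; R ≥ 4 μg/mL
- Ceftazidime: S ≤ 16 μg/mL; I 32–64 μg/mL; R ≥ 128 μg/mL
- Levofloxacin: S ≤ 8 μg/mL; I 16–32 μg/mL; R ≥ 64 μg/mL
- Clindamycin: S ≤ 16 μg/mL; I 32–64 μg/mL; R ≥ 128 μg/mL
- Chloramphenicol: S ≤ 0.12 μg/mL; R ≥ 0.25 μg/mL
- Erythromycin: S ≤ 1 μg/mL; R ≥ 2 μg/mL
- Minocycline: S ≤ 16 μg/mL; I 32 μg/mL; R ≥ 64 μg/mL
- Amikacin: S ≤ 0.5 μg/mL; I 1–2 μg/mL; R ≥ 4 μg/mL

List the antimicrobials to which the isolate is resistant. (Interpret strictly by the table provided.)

ciprofloxacin, ceftazidime, chloramphenicol

Ciprofloxacin (64 μg/mL) ≥ 64 μg/mL — resistant
Tobramycin: 8 μg/mL is ≤ 16 μg/mL → S
Cefepime (1 μg/mL) in 1–2 μg/mL → intermediate
Ceftazidime (256 μg/mL) ≥ 128 μg/mL → R
Levofloxacin (0.03 μg/mL) ≤ 8 μg/mL ⇒ S
Clindamycin 8 μg/mL: ≤ 16 μg/mL ⇒ susceptible
Chloramphenicol (16 μg/mL) ≥ 0.25 μg/mL → R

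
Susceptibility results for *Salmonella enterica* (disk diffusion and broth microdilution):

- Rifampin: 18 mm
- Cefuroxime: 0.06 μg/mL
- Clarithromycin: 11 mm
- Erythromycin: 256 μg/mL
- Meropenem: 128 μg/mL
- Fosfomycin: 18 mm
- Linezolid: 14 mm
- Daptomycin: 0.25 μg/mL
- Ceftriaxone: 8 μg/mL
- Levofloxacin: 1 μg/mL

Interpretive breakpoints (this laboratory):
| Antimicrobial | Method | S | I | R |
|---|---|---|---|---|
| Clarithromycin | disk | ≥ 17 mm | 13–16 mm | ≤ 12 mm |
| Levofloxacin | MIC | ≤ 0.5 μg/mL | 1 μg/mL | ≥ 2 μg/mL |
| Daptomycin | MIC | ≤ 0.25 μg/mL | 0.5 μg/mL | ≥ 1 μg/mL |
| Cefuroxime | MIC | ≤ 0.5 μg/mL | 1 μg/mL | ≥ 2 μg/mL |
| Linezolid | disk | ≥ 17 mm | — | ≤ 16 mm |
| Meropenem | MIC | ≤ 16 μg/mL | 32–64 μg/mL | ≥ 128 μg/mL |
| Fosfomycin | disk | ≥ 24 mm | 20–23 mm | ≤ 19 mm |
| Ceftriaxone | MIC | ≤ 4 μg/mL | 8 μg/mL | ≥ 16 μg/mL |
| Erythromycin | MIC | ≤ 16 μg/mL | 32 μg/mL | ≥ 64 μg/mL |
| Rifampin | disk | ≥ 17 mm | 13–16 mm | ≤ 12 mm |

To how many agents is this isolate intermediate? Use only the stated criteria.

Rifampin (18 mm) ≥ 17 mm — Susceptible
Cefuroxime 0.06 μg/mL: ≤ 0.5 μg/mL — Susceptible
Clarithromycin (11 mm) ≤ 12 mm → Resistant
Erythromycin 256 μg/mL: ≥ 64 μg/mL ⇒ R
Meropenem 128 μg/mL: ≥ 128 μg/mL — resistant
Fosfomycin: 18 mm is ≤ 19 mm ⇒ Resistant
Linezolid (14 mm) ≤ 16 mm ⇒ R
Daptomycin 0.25 μg/mL: ≤ 0.25 μg/mL — susceptible
Ceftriaxone 8 μg/mL: = 8 μg/mL ⇒ Intermediate
Levofloxacin 1 μg/mL: = 1 μg/mL ⇒ intermediate
Intermediate: 2

2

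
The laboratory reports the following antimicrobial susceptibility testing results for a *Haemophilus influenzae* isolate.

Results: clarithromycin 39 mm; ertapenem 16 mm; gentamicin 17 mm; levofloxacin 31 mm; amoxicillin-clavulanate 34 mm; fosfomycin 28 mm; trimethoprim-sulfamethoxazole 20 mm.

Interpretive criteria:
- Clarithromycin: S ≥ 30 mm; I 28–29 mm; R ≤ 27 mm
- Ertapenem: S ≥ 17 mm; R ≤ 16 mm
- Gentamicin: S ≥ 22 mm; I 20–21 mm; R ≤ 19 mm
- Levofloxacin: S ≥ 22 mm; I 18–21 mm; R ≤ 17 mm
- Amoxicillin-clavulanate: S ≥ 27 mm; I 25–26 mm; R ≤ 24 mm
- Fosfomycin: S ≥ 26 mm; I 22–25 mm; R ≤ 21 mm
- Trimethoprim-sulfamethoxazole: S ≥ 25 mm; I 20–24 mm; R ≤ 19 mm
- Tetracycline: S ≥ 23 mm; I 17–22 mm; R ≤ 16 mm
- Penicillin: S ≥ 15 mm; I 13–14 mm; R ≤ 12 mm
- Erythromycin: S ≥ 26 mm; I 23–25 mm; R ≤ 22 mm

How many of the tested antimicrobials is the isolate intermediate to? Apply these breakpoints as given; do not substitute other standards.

1

Clarithromycin: 39 mm is ≥ 30 mm — susceptible
Ertapenem 16 mm: ≤ 16 mm — Resistant
Gentamicin 17 mm: ≤ 19 mm ⇒ Resistant
Levofloxacin 31 mm: ≥ 22 mm — susceptible
Amoxicillin-clavulanate 34 mm: ≥ 27 mm — S
Fosfomycin (28 mm) ≥ 26 mm — susceptible
Trimethoprim-sulfamethoxazole 20 mm: in 20–24 mm — I
Intermediate: 1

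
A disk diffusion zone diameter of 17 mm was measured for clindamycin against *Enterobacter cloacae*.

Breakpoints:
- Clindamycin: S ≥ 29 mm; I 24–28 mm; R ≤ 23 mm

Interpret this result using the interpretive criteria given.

Clindamycin: 17 mm is ≤ 23 mm ⇒ resistant

R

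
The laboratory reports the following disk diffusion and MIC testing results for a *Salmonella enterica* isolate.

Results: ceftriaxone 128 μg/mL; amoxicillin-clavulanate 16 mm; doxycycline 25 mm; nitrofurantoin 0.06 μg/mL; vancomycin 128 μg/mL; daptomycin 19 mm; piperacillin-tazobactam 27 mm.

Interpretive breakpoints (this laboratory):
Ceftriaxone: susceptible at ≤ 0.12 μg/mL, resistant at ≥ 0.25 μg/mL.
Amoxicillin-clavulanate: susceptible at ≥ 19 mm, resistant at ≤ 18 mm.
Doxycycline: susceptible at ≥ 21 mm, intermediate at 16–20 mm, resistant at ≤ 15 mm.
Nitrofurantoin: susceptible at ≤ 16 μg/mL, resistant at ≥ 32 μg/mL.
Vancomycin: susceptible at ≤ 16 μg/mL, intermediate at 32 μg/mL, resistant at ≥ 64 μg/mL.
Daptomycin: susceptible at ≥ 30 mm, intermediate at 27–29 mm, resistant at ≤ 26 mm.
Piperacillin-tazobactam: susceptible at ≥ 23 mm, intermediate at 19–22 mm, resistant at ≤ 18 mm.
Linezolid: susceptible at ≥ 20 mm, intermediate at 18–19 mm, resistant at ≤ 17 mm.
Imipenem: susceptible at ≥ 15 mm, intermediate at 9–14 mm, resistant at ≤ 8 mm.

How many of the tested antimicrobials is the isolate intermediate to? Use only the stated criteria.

Ceftriaxone: 128 μg/mL is ≥ 0.25 μg/mL — R
Amoxicillin-clavulanate (16 mm) ≤ 18 mm → resistant
Doxycycline: 25 mm is ≥ 21 mm → Susceptible
Nitrofurantoin (0.06 μg/mL) ≤ 16 μg/mL → Susceptible
Vancomycin 128 μg/mL: ≥ 64 μg/mL — Resistant
Daptomycin 19 mm: ≤ 26 mm — R
Piperacillin-tazobactam: 27 mm is ≥ 23 mm — susceptible
Intermediate: 0

0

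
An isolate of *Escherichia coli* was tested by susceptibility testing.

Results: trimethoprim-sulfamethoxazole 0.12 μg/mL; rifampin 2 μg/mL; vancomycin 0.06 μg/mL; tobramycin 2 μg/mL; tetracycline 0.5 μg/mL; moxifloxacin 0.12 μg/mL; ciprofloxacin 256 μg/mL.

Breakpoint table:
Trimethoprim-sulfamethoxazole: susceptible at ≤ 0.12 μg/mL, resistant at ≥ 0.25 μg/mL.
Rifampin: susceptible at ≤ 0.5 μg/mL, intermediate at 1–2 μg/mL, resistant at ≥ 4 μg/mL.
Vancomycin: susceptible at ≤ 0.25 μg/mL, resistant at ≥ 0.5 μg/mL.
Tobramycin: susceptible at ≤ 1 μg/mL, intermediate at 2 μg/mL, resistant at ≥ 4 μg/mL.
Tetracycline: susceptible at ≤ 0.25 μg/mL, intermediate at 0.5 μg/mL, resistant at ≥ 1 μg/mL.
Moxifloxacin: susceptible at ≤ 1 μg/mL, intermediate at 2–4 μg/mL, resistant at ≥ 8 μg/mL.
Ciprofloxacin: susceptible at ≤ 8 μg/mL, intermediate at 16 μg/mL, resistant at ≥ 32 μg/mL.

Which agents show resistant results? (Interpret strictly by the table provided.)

ciprofloxacin

Trimethoprim-sulfamethoxazole (0.12 μg/mL) ≤ 0.12 μg/mL — Susceptible
Rifampin 2 μg/mL: in 1–2 μg/mL ⇒ I
Vancomycin (0.06 μg/mL) ≤ 0.25 μg/mL → susceptible
Tobramycin: 2 μg/mL is = 2 μg/mL → I
Tetracycline (0.5 μg/mL) = 0.5 μg/mL — Intermediate
Moxifloxacin (0.12 μg/mL) ≤ 1 μg/mL — S
Ciprofloxacin (256 μg/mL) ≥ 32 μg/mL → resistant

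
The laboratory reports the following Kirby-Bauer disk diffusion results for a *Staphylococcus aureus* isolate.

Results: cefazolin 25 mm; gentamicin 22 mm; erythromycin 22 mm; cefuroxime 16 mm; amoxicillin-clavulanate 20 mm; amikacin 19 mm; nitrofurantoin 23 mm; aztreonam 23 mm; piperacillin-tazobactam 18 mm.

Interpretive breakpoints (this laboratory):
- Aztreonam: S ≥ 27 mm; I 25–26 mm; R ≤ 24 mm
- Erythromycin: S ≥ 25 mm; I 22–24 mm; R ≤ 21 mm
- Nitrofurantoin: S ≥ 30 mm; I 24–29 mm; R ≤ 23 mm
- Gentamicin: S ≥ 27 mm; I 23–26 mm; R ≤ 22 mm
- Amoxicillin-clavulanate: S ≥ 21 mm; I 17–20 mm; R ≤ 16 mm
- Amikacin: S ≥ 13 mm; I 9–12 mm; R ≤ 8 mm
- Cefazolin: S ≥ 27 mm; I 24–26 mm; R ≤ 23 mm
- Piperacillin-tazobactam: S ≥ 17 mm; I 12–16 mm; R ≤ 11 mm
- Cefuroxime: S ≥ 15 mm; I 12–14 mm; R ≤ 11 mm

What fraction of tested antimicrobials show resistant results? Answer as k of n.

3 of 9

Cefazolin: 25 mm is in 24–26 mm — intermediate
Gentamicin 22 mm: ≤ 22 mm — R
Erythromycin (22 mm) in 22–24 mm — intermediate
Cefuroxime (16 mm) ≥ 15 mm ⇒ Susceptible
Amoxicillin-clavulanate (20 mm) in 17–20 mm ⇒ Intermediate
Amikacin: 19 mm is ≥ 13 mm ⇒ S
Nitrofurantoin: 23 mm is ≤ 23 mm → resistant
Aztreonam 23 mm: ≤ 24 mm — R
Piperacillin-tazobactam (18 mm) ≥ 17 mm — Susceptible
Resistant: 3/9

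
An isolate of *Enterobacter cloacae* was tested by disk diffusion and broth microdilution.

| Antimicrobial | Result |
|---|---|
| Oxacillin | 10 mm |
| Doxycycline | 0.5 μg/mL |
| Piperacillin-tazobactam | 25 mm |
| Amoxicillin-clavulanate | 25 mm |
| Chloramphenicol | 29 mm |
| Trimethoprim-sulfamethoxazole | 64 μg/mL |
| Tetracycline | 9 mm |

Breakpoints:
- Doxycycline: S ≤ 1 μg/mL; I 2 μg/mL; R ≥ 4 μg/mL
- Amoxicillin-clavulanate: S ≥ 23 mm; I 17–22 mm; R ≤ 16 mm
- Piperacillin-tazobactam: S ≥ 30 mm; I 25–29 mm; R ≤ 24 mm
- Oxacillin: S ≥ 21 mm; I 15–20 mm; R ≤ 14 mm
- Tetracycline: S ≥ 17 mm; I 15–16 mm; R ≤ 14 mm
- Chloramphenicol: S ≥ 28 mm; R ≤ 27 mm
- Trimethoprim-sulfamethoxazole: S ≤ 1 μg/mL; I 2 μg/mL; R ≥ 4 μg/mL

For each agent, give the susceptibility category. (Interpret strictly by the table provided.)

Oxacillin (10 mm) ≤ 14 mm — resistant
Doxycycline (0.5 μg/mL) ≤ 1 μg/mL — susceptible
Piperacillin-tazobactam (25 mm) in 25–29 mm → intermediate
Amoxicillin-clavulanate 25 mm: ≥ 23 mm → susceptible
Chloramphenicol: 29 mm is ≥ 28 mm → S
Trimethoprim-sulfamethoxazole 64 μg/mL: ≥ 4 μg/mL → Resistant
Tetracycline: 9 mm is ≤ 14 mm ⇒ resistant

R, S, I, S, S, R, R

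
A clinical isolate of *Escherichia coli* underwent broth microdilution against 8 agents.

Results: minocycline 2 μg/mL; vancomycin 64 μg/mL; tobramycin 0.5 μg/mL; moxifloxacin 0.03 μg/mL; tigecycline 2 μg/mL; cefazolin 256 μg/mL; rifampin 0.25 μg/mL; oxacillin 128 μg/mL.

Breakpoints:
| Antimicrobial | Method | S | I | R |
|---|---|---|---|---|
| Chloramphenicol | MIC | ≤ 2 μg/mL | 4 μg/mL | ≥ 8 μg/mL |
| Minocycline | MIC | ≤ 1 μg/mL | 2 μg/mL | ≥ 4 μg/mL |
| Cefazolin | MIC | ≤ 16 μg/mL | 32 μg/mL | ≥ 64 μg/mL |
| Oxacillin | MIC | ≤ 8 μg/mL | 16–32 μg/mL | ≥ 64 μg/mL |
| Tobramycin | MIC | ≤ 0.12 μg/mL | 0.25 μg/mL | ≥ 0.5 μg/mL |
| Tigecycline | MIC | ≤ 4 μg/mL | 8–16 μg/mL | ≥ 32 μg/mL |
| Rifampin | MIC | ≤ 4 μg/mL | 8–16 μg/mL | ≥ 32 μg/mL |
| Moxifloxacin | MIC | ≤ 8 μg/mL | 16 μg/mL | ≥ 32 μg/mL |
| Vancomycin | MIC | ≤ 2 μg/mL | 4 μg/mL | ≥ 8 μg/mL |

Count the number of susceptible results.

3

Minocycline 2 μg/mL: = 2 μg/mL → Intermediate
Vancomycin: 64 μg/mL is ≥ 8 μg/mL — resistant
Tobramycin 0.5 μg/mL: ≥ 0.5 μg/mL → Resistant
Moxifloxacin: 0.03 μg/mL is ≤ 8 μg/mL → Susceptible
Tigecycline 2 μg/mL: ≤ 4 μg/mL → susceptible
Cefazolin 256 μg/mL: ≥ 64 μg/mL — resistant
Rifampin (0.25 μg/mL) ≤ 4 μg/mL ⇒ Susceptible
Oxacillin 128 μg/mL: ≥ 64 μg/mL → Resistant
Susceptible: 3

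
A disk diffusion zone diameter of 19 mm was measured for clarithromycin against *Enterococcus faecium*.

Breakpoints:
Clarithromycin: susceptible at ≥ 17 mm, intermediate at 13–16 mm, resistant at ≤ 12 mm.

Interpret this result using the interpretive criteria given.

Susceptible

Clarithromycin (19 mm) ≥ 17 mm — Susceptible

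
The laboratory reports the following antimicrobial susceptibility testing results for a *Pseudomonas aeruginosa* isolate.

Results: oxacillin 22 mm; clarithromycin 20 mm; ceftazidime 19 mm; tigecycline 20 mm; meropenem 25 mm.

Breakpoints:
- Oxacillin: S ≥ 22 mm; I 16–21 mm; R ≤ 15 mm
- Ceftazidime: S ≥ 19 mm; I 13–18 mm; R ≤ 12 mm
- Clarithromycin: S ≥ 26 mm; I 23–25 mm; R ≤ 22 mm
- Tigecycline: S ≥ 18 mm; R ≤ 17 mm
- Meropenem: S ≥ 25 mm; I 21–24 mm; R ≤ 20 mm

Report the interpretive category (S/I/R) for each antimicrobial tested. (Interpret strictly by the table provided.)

Oxacillin 22 mm: ≥ 22 mm → S
Clarithromycin (20 mm) ≤ 22 mm — R
Ceftazidime (19 mm) ≥ 19 mm ⇒ S
Tigecycline (20 mm) ≥ 18 mm → Susceptible
Meropenem: 25 mm is ≥ 25 mm ⇒ susceptible

S, R, S, S, S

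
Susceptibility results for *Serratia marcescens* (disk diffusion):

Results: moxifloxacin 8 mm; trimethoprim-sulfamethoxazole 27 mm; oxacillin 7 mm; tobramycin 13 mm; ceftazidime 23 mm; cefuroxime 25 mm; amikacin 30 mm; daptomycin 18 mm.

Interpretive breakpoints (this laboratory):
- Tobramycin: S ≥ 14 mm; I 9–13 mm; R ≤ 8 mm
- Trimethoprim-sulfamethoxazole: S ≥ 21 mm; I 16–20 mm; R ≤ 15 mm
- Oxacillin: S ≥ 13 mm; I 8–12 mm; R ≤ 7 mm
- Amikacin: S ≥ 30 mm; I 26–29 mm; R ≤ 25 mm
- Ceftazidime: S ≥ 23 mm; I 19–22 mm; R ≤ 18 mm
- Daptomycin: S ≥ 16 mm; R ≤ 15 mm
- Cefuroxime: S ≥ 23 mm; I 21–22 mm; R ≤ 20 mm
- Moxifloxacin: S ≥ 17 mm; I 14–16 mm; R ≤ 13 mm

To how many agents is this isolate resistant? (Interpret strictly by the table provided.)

2

Moxifloxacin (8 mm) ≤ 13 mm — resistant
Trimethoprim-sulfamethoxazole: 27 mm is ≥ 21 mm → Susceptible
Oxacillin: 7 mm is ≤ 7 mm → R
Tobramycin: 13 mm is in 9–13 mm ⇒ intermediate
Ceftazidime (23 mm) ≥ 23 mm ⇒ Susceptible
Cefuroxime 25 mm: ≥ 23 mm — S
Amikacin: 30 mm is ≥ 30 mm ⇒ Susceptible
Daptomycin: 18 mm is ≥ 16 mm — susceptible
Resistant: 2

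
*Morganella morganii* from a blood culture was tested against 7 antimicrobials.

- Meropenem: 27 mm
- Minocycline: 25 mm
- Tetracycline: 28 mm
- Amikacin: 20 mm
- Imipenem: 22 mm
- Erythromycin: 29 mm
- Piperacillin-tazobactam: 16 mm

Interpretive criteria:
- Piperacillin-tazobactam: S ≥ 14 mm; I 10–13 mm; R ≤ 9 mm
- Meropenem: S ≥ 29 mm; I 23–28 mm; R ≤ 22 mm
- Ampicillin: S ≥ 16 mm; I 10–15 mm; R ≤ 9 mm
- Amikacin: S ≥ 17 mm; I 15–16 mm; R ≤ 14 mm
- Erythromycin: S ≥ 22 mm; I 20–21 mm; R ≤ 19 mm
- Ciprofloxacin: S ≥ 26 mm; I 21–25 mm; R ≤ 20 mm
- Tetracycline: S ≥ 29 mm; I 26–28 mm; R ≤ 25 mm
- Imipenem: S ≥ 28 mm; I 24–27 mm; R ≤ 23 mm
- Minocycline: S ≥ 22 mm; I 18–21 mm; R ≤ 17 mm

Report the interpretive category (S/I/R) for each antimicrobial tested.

Meropenem 27 mm: in 23–28 mm — intermediate
Minocycline: 25 mm is ≥ 22 mm ⇒ susceptible
Tetracycline: 28 mm is in 26–28 mm ⇒ I
Amikacin: 20 mm is ≥ 17 mm — susceptible
Imipenem (22 mm) ≤ 23 mm — R
Erythromycin 29 mm: ≥ 22 mm ⇒ Susceptible
Piperacillin-tazobactam (16 mm) ≥ 14 mm → Susceptible

I, S, I, S, R, S, S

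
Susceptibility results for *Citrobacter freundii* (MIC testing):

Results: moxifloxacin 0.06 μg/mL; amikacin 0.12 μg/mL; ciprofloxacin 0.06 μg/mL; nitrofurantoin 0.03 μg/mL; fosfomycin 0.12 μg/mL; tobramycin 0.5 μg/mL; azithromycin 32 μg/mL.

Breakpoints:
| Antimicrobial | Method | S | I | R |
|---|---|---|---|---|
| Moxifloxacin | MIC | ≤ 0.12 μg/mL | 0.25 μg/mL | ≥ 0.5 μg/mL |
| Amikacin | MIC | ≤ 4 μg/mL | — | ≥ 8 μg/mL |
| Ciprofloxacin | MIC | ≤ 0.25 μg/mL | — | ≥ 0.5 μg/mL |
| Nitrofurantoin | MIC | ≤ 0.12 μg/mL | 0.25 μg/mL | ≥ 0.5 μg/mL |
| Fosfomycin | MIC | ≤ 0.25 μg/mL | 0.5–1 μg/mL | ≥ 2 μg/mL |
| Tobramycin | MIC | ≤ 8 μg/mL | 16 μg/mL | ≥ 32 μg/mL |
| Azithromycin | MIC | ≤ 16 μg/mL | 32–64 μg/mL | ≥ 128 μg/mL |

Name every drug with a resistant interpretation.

none

Moxifloxacin: 0.06 μg/mL is ≤ 0.12 μg/mL — susceptible
Amikacin (0.12 μg/mL) ≤ 4 μg/mL → S
Ciprofloxacin: 0.06 μg/mL is ≤ 0.25 μg/mL → Susceptible
Nitrofurantoin (0.03 μg/mL) ≤ 0.12 μg/mL — S
Fosfomycin 0.12 μg/mL: ≤ 0.25 μg/mL ⇒ susceptible
Tobramycin (0.5 μg/mL) ≤ 8 μg/mL ⇒ susceptible
Azithromycin 32 μg/mL: in 32–64 μg/mL → intermediate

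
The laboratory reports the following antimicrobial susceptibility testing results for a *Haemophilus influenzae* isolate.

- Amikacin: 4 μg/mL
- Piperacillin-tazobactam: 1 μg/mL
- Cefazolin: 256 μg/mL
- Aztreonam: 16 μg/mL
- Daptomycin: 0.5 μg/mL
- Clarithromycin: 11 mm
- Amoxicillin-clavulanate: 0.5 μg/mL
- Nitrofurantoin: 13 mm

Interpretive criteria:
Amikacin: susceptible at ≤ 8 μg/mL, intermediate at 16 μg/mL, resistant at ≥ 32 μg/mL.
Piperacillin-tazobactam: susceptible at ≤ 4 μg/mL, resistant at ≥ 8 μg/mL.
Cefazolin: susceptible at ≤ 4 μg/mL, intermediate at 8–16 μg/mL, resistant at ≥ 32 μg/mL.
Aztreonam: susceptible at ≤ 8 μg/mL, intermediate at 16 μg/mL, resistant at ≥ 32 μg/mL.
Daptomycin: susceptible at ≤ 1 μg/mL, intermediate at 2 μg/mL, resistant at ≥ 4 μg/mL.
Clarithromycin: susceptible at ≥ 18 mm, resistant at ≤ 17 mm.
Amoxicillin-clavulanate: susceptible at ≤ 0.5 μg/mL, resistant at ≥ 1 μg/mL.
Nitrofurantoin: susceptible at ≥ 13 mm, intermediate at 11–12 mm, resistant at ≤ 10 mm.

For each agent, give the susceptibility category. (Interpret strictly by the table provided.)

Amikacin: 4 μg/mL is ≤ 8 μg/mL → Susceptible
Piperacillin-tazobactam: 1 μg/mL is ≤ 4 μg/mL → Susceptible
Cefazolin (256 μg/mL) ≥ 32 μg/mL ⇒ R
Aztreonam (16 μg/mL) = 16 μg/mL — I
Daptomycin: 0.5 μg/mL is ≤ 1 μg/mL — S
Clarithromycin: 11 mm is ≤ 17 mm ⇒ resistant
Amoxicillin-clavulanate (0.5 μg/mL) ≤ 0.5 μg/mL ⇒ susceptible
Nitrofurantoin (13 mm) ≥ 13 mm — S

S, S, R, I, S, R, S, S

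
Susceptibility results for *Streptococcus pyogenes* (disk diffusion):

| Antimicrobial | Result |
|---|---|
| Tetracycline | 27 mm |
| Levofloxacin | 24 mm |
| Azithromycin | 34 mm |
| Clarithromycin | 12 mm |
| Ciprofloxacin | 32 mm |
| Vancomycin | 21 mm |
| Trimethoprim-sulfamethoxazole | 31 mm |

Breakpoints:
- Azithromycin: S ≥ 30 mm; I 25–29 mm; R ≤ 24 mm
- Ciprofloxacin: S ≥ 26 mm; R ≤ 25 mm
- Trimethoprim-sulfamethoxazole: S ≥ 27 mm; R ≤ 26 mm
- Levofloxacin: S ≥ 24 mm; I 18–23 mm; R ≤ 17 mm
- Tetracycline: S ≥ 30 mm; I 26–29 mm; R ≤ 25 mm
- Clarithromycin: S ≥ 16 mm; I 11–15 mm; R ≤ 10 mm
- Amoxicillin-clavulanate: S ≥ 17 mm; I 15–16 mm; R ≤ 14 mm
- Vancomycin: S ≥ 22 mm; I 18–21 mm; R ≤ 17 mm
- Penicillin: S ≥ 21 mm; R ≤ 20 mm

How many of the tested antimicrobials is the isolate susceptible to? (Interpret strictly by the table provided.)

Tetracycline 27 mm: in 26–29 mm — intermediate
Levofloxacin (24 mm) ≥ 24 mm → S
Azithromycin 34 mm: ≥ 30 mm — susceptible
Clarithromycin 12 mm: in 11–15 mm ⇒ I
Ciprofloxacin: 32 mm is ≥ 26 mm — Susceptible
Vancomycin 21 mm: in 18–21 mm — I
Trimethoprim-sulfamethoxazole: 31 mm is ≥ 27 mm ⇒ S
Susceptible: 4

4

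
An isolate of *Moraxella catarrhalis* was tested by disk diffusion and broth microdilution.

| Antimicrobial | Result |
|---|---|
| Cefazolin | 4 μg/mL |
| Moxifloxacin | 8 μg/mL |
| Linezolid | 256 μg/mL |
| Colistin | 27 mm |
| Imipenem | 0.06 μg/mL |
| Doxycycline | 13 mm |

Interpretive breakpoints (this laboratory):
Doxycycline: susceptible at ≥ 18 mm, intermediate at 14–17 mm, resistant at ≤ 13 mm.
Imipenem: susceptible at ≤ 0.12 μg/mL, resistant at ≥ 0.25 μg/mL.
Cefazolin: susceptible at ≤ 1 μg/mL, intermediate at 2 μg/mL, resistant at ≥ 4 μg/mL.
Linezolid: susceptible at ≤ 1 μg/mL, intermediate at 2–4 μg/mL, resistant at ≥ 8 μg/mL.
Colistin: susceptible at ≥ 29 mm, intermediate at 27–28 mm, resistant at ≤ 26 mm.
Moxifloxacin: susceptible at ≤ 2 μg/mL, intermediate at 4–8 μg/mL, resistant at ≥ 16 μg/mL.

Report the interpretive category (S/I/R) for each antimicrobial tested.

R, I, R, I, S, R

Cefazolin (4 μg/mL) ≥ 4 μg/mL → Resistant
Moxifloxacin (8 μg/mL) in 4–8 μg/mL → I
Linezolid 256 μg/mL: ≥ 8 μg/mL → R
Colistin (27 mm) in 27–28 mm — I
Imipenem (0.06 μg/mL) ≤ 0.12 μg/mL — Susceptible
Doxycycline: 13 mm is ≤ 13 mm — R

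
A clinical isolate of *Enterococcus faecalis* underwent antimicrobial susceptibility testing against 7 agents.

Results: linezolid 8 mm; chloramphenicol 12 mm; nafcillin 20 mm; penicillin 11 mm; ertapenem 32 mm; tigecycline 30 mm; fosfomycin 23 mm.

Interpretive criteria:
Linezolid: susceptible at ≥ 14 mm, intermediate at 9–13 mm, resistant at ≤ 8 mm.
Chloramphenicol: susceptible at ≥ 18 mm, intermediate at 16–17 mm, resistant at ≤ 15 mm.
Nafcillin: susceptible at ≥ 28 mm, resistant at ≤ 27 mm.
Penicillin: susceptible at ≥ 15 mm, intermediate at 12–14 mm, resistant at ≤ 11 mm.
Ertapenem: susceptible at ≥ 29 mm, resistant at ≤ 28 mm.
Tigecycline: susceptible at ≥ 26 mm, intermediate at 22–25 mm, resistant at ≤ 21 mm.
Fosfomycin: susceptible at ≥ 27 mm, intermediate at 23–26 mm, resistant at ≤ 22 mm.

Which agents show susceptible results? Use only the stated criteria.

ertapenem, tigecycline

Linezolid 8 mm: ≤ 8 mm — resistant
Chloramphenicol 12 mm: ≤ 15 mm ⇒ resistant
Nafcillin: 20 mm is ≤ 27 mm ⇒ resistant
Penicillin (11 mm) ≤ 11 mm → R
Ertapenem (32 mm) ≥ 29 mm → S
Tigecycline: 30 mm is ≥ 26 mm ⇒ susceptible
Fosfomycin 23 mm: in 23–26 mm ⇒ I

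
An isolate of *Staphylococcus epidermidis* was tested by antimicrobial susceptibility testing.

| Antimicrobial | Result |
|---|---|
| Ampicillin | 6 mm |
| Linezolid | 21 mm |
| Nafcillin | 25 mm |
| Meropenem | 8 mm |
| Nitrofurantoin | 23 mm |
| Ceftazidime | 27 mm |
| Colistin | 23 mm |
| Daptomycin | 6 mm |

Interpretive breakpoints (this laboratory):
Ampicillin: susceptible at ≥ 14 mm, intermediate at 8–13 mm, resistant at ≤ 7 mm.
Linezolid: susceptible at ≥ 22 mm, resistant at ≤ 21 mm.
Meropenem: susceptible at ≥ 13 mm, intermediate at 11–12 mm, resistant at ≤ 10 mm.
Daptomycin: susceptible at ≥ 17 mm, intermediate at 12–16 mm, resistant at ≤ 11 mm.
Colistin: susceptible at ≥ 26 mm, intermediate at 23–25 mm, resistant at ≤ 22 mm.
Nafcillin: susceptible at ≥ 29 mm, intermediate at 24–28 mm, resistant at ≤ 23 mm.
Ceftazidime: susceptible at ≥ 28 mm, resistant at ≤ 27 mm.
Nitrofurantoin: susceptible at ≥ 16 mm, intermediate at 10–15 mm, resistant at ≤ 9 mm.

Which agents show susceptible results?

nitrofurantoin

Ampicillin 6 mm: ≤ 7 mm → resistant
Linezolid (21 mm) ≤ 21 mm ⇒ resistant
Nafcillin: 25 mm is in 24–28 mm — Intermediate
Meropenem (8 mm) ≤ 10 mm — R
Nitrofurantoin: 23 mm is ≥ 16 mm → Susceptible
Ceftazidime: 27 mm is ≤ 27 mm → Resistant
Colistin (23 mm) in 23–25 mm — intermediate
Daptomycin: 6 mm is ≤ 11 mm → R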